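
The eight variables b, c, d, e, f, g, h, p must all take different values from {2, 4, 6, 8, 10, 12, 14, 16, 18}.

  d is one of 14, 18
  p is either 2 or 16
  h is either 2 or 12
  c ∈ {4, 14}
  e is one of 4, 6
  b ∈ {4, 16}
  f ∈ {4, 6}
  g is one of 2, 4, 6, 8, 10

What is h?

e and f share exactly the 2 values {4, 6}; by pigeonhole those values go to them, so strike 4, 6 from b, c, g.
b's domain is down to {16}, so b = 16. So p can't be 16.
c's domain is down to {14}, so c = 14. Remove 14 from d.
That leaves d = 18.
p's domain is down to {2}, so p = 2. Eliminate 2 elsewhere: g, h.
So h = 12.

12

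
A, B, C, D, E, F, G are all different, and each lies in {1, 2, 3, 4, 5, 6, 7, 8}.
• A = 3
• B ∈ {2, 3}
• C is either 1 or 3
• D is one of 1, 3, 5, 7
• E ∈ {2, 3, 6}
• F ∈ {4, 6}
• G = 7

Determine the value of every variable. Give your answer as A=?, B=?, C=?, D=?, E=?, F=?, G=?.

A's domain is down to {3}, so A = 3. Remove 3 from B, C, D, E.
B must be 2 (only option left). Eliminate 2 elsewhere: E.
C has just one choice, so C = 1. So D can't be 1.
That leaves E = 6. Eliminate 6 elsewhere: F.
F must be 4 (only option left).
That leaves G = 7. So D can't be 7.
D has just one choice, so D = 5.

A=3, B=2, C=1, D=5, E=6, F=4, G=7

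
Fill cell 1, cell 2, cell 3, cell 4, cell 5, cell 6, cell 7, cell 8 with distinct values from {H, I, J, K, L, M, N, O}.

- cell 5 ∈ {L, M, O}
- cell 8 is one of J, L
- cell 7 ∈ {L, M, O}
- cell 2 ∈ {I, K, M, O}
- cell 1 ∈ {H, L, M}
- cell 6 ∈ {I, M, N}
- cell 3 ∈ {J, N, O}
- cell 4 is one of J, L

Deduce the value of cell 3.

Among the 8 variables, H fits only cell 1 (and all 8 values in {H, I, J, K, L, M, N, O} must be used), so cell 1 = H.
The 7 still-open variables draw from only 7 values {I, J, K, L, M, N, O}, so each is used; only cell 2 can be K, hence cell 2 = K.
The 6 still-open variables draw from only 6 values {I, J, L, M, N, O}, so each is used; only cell 6 can be I, hence cell 6 = I.
The 5 still-open variables draw from only 5 values {J, L, M, N, O}, so each is used; only cell 3 can be N, hence cell 3 = N.

N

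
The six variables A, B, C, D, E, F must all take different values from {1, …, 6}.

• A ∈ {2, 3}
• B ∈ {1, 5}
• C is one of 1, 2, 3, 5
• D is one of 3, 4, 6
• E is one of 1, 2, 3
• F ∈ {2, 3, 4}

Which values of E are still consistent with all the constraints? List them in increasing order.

1, 2, 3

The 6 variables together cover exactly {1, 2, 3, 4, 5, 6} — 6 values for 6 variables — and 6 appears only in D's list, so D = 6.
The 5 still-open variables together cover exactly {1, 2, 3, 4, 5} — 5 values for 5 variables — and 4 appears only in F's list, so F = 4.
No further eliminations apply; E can still be any of 1, 2, 3.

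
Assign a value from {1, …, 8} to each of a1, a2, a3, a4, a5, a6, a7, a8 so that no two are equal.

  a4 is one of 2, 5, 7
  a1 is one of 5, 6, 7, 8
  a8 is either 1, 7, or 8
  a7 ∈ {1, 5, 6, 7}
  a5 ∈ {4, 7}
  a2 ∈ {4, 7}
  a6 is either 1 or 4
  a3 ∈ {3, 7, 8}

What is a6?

The 8 variables together cover exactly {1, 2, 3, 4, 5, 6, 7, 8} — 8 values for 8 variables — and 2 appears only in a4's list, so a4 = 2.
The 7 still-open variables draw from only 7 values {1, 3, 4, 5, 6, 7, 8}, so each is used; only a3 can be 3, hence a3 = 3.
The 2 variables a2 and a5 are confined to {4, 7}, which locks those values in; drop them from a1, a6, a7, a8.
So a6 = 1.

1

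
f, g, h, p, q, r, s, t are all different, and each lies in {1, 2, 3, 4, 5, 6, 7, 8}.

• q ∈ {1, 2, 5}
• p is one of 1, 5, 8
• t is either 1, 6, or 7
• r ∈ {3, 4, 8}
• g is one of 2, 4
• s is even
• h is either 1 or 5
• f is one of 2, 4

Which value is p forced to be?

Among the 8 variables, 3 fits only r (and all 8 values in {1, 2, 3, 4, 5, 6, 7, 8} must be used), so r = 3.
The 7 still-open variables draw from only 7 values {1, 2, 4, 5, 6, 7, 8}, so each is used; only t can be 7, hence t = 7.
The 6 still-open variables draw from only 6 values {1, 2, 4, 5, 6, 8}, so each is used; only s can be 6, hence s = 6.
The 5 still-open variables draw from only 5 values {1, 2, 4, 5, 8}, so each is used; only p can be 8, hence p = 8.

8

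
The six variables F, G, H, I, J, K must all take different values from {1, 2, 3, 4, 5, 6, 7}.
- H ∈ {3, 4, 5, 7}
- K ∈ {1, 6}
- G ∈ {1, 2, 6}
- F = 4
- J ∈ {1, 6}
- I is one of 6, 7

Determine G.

2

F must be 4 (only option left). Eliminate 4 elsewhere: H.
The 2 variables J and K are confined to {1, 6}, which locks those values in; drop them from G, I.
So G = 2.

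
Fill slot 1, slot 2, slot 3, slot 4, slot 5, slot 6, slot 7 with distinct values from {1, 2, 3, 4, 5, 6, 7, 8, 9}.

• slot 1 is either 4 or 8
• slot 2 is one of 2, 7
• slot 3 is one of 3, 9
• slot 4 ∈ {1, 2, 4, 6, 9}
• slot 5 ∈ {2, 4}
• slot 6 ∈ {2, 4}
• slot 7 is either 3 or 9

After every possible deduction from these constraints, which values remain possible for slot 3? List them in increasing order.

3, 9

The 2 variables slot 3 and slot 7 are confined to {3, 9}, which locks those values in; drop them from slot 4.
The 2 variables slot 5 and slot 6 are confined to {2, 4}, which locks those values in; drop them from slot 1, slot 2, slot 4.
slot 1's domain is down to {8}, so slot 1 = 8.
slot 2 has just one choice, so slot 2 = 7.
No further eliminations apply; slot 3 can still be any of 3, 9.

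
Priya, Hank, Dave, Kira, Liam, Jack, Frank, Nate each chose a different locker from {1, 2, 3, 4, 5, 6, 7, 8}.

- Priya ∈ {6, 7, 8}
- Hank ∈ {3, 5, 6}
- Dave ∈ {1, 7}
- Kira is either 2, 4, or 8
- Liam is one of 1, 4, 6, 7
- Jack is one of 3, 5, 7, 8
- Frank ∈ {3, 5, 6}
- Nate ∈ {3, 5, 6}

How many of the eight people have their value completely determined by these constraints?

The 8 variables draw from only 8 values {1, 2, 3, 4, 5, 6, 7, 8}, so each is used; only Kira can be 2, hence Kira = 2.
The 7 still-open variables draw from only 7 values {1, 3, 4, 5, 6, 7, 8}, so each is used; only Liam can be 4, hence Liam = 4.
The 6 still-open variables together cover exactly {1, 3, 5, 6, 7, 8} — 6 values for 6 variables — and 1 appears only in Dave's list, so Dave = 1.
The 3 variables Hank, Frank, Nate are confined to {3, 5, 6}, which locks those values in; drop them from Priya, Jack.
Determined: Dave=1, Kira=2, Liam=4. The other people each still have more than one consistent value. That makes 3.

3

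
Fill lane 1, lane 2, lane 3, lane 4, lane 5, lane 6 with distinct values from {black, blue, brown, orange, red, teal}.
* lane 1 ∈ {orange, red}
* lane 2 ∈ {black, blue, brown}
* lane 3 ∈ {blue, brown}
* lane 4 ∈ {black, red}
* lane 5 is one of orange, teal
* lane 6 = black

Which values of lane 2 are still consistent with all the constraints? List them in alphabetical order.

lane 6's domain is down to {black}, so lane 6 = black. Eliminate black elsewhere: lane 2, lane 4.
lane 4 must be red (only option left). So lane 1 can't be red.
lane 1 must be orange (only option left). Remove orange from lane 5.
lane 5 must be teal (only option left).
No further eliminations apply; lane 2 can still be any of blue, brown.

blue, brown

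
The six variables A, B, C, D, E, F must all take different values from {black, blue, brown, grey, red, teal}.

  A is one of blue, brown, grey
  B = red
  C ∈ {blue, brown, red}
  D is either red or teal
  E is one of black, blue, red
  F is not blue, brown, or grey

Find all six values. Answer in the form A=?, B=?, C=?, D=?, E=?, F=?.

A=grey, B=red, C=brown, D=teal, E=blue, F=black

B's domain is down to {red}, so B = red. Strike red from C, D, E, F.
That leaves D = teal. Remove teal from F.
F must be black (only option left). Eliminate black elsewhere: E.
E must be blue (only option left). Remove blue from A, C.
C must be brown (only option left). So A can't be brown.
That leaves A = grey.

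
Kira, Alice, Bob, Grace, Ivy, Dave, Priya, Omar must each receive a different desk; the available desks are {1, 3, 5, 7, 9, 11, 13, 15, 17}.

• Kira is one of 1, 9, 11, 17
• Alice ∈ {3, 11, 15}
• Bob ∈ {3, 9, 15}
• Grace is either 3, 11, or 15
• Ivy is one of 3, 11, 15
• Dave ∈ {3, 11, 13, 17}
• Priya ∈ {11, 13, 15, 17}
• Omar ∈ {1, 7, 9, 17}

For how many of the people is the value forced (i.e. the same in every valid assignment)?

The 8 variables together cover exactly {1, 3, 7, 9, 11, 13, 15, 17} — 8 values for 8 variables — and 7 appears only in Omar's list, so Omar = 7.
The 7 still-open variables draw from only 7 values {1, 3, 9, 11, 13, 15, 17}, so each is used; only Kira can be 1, hence Kira = 1.
Among the 6 still-open variables, 9 fits only Bob (and all 6 values in {3, 9, 11, 13, 15, 17} must be used), so Bob = 9.
Alice, Grace, Ivy share exactly the 3 values {3, 11, 15}; by pigeonhole those values go to them, so strike 3, 11, 15 from Dave, Priya.
Determined: Kira=1, Bob=9, Omar=7. The other people each still have more than one consistent value. That makes 3.

3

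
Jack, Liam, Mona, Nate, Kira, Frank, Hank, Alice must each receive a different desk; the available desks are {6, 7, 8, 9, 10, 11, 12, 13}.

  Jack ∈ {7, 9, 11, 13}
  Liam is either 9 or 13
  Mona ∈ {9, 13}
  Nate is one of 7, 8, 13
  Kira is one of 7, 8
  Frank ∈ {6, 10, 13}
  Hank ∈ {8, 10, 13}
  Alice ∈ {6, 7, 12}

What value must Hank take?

Among the 8 variables, 11 fits only Jack (and all 8 values in {6, 7, 8, 9, 10, 11, 12, 13} must be used), so Jack = 11.
Among the 7 still-open variables, 12 fits only Alice (and all 7 values in {6, 7, 8, 9, 10, 12, 13} must be used), so Alice = 12.
The 6 still-open variables together cover exactly {6, 7, 8, 9, 10, 13} — 6 values for 6 variables — and 6 appears only in Frank's list, so Frank = 6.
Among the 5 still-open variables, 10 fits only Hank (and all 5 values in {7, 8, 9, 10, 13} must be used), so Hank = 10.

10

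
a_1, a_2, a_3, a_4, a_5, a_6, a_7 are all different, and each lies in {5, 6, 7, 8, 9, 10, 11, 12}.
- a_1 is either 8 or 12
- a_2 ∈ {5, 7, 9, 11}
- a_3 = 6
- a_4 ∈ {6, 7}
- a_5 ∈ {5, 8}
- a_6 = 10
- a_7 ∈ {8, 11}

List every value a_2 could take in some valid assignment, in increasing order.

5, 9, 11

a_3 must be 6 (only option left). So a_4 can't be 6.
That leaves a_4 = 7. So a_2 can't be 7.
a_6 must be 10 (only option left).
No further eliminations apply; a_2 can still be any of 5, 9, 11.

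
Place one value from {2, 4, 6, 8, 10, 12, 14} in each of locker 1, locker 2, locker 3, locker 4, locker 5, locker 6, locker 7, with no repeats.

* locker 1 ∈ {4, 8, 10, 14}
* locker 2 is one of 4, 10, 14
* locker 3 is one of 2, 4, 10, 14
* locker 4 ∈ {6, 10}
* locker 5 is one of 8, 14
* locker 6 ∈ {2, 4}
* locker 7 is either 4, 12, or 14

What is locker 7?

The 7 variables together cover exactly {2, 4, 6, 8, 10, 12, 14} — 7 values for 7 variables — and 6 appears only in locker 4's list, so locker 4 = 6.
The 6 still-open variables draw from only 6 values {2, 4, 8, 10, 12, 14}, so each is used; only locker 7 can be 12, hence locker 7 = 12.

12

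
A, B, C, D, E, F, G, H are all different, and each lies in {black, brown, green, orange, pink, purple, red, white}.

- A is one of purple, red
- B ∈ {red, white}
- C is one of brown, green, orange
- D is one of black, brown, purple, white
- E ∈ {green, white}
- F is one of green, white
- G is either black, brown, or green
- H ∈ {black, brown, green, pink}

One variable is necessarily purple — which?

Among the 8 variables, orange fits only C (and all 8 values in {black, brown, green, orange, pink, purple, red, white} must be used), so C = orange.
Among the 7 still-open variables, pink fits only H (and all 7 values in {black, brown, green, pink, purple, red, white} must be used), so H = pink.
E and F between them cover only {green, white} — a naked pair. Remove those values from B, D, G.
B must be red (only option left). So A can't be red.
So purple goes to A.

A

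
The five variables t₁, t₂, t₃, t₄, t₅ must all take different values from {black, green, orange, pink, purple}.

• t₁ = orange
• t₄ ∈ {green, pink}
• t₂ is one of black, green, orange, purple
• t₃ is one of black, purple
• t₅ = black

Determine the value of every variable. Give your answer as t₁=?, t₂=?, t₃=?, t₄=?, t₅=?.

t₁=orange, t₂=green, t₃=purple, t₄=pink, t₅=black

t₁ must be orange (only option left). Eliminate orange elsewhere: t₂.
t₅'s domain is down to {black}, so t₅ = black. Strike black from t₂, t₃.
That leaves t₃ = purple. Strike purple from t₂.
That leaves t₂ = green. Eliminate green elsewhere: t₄.
That leaves t₄ = pink.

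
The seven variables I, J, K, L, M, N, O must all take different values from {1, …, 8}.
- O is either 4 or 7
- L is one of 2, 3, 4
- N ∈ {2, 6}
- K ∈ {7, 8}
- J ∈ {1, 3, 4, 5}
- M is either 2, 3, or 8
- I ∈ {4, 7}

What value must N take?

I and O between them cover only {4, 7} — a naked pair. Remove those values from J, K, L.
That leaves K = 8. Eliminate 8 elsewhere: M.
L and M share exactly the 2 values {2, 3}; by pigeonhole those values go to them, so strike 2, 3 from J, N.
So N = 6.

6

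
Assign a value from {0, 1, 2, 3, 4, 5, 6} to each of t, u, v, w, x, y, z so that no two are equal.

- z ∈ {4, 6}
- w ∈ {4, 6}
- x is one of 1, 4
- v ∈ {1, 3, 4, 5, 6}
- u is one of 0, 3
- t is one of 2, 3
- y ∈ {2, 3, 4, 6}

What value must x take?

1

Among the 7 variables, 0 fits only u (and all 7 values in {0, 1, 2, 3, 4, 5, 6} must be used), so u = 0.
Among the 6 still-open variables, 5 fits only v (and all 6 values in {1, 2, 3, 4, 5, 6} must be used), so v = 5.
The 5 still-open variables draw from only 5 values {1, 2, 3, 4, 6}, so each is used; only x can be 1, hence x = 1.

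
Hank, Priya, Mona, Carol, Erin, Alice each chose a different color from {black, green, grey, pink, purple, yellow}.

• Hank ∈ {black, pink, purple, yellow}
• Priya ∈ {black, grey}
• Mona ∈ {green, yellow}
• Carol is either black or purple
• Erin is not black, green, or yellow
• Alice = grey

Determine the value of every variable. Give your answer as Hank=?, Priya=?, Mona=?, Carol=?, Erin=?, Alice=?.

Hank=yellow, Priya=black, Mona=green, Carol=purple, Erin=pink, Alice=grey

Alice's domain is down to {grey}, so Alice = grey. Remove grey from Priya, Erin.
Priya's domain is down to {black}, so Priya = black. So Hank, Carol can't be black.
That leaves Carol = purple. So Hank, Erin can't be purple.
That leaves Erin = pink. Eliminate pink elsewhere: Hank.
That leaves Hank = yellow. Eliminate yellow elsewhere: Mona.
Mona must be green (only option left).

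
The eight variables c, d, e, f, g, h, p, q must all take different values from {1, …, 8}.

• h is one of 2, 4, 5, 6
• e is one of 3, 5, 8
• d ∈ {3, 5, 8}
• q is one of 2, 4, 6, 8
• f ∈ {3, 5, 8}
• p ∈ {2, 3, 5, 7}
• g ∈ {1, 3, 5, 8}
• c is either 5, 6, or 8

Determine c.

6

Among the 8 variables, 1 fits only g (and all 8 values in {1, 2, 3, 4, 5, 6, 7, 8} must be used), so g = 1.
The 7 still-open variables together cover exactly {2, 3, 4, 5, 6, 7, 8} — 7 values for 7 variables — and 7 appears only in p's list, so p = 7.
The 3 variables d, e, f are confined to {3, 5, 8}, which locks those values in; drop them from c, h, q.
So c = 6.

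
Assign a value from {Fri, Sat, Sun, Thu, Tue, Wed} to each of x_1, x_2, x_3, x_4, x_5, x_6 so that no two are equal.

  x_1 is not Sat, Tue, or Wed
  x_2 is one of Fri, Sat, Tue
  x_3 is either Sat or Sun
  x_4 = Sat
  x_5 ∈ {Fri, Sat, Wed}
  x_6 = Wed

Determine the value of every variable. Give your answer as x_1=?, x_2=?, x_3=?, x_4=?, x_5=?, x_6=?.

x_4 must be Sat (only option left). Remove Sat from x_2, x_3, x_5.
That leaves x_6 = Wed. So x_5 can't be Wed.
x_3 has just one choice, so x_3 = Sun. Eliminate Sun elsewhere: x_1.
x_5 has just one choice, so x_5 = Fri. Remove Fri from x_1, x_2.
x_1 has just one choice, so x_1 = Thu.
That leaves x_2 = Tue.

x_1=Thu, x_2=Tue, x_3=Sun, x_4=Sat, x_5=Fri, x_6=Wed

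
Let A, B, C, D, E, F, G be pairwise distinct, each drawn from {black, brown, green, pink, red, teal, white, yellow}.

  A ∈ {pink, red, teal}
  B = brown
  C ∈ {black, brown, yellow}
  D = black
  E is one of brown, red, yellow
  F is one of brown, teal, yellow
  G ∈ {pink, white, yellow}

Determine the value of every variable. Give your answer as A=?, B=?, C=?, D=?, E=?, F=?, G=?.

B must be brown (only option left). Strike brown from C, E, F.
D must be black (only option left). Eliminate black elsewhere: C.
C has just one choice, so C = yellow. Remove yellow from E, F, G.
E must be red (only option left). So A can't be red.
F must be teal (only option left). Strike teal from A.
That leaves A = pink. Eliminate pink elsewhere: G.
That leaves G = white.

A=pink, B=brown, C=yellow, D=black, E=red, F=teal, G=white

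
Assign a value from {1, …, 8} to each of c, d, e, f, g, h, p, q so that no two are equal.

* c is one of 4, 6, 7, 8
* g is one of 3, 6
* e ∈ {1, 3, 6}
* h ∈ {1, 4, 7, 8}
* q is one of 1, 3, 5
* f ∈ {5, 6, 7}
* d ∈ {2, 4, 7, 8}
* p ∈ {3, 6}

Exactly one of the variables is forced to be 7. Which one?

f

The 8 variables together cover exactly {1, 2, 3, 4, 5, 6, 7, 8} — 8 values for 8 variables — and 2 appears only in d's list, so d = 2.
The 2 variables g and p are confined to {3, 6}, which locks those values in; drop them from c, e, f, q.
That leaves e = 1. Strike 1 from h, q.
q's domain is down to {5}, so q = 5. Remove 5 from f.
So 7 goes to f.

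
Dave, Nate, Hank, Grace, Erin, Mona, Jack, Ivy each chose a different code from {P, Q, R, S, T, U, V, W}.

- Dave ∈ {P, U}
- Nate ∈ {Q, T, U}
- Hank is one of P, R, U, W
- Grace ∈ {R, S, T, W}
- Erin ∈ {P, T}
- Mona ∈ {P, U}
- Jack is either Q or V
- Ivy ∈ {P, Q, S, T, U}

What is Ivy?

The 8 variables together cover exactly {P, Q, R, S, T, U, V, W} — 8 values for 8 variables — and V appears only in Jack's list, so Jack = V.
Dave and Mona share exactly the 2 values {P, U}; by pigeonhole those values go to them, so strike P, U from Nate, Hank, Erin, Ivy.
Erin has just one choice, so Erin = T. So Nate, Grace, Ivy can't be T.
Nate has just one choice, so Nate = Q. Remove Q from Ivy.
So Ivy = S.

S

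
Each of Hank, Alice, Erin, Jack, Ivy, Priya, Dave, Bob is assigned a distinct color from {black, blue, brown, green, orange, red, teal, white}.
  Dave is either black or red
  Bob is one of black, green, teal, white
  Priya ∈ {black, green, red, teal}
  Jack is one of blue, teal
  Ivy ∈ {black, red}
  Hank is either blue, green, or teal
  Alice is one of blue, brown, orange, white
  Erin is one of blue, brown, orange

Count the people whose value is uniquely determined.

Ivy and Dave share exactly the 2 values {black, red}; by pigeonhole those values go to them, so strike black, red from Priya, Bob.
The 3 variables Hank, Jack, Priya are confined to {blue, green, teal}, which locks those values in; drop them from Alice, Erin, Bob.
Bob has just one choice, so Bob = white. Remove white from Alice.
Determined: Bob=white. The other people each still have more than one consistent value. That makes 1.

1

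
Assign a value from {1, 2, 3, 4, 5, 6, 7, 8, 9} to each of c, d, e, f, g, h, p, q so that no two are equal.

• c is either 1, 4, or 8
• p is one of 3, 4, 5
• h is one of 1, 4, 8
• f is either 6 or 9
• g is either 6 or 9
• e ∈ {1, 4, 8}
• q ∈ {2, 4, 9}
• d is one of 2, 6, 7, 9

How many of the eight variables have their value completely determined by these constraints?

2

f and g share exactly the 2 values {6, 9}; by pigeonhole those values go to them, so strike 6, 9 from d, q.
c, e, h share exactly the 3 values {1, 4, 8}; by pigeonhole those values go to them, so strike 1, 4, 8 from p, q.
That leaves q = 2. Eliminate 2 elsewhere: d.
That leaves d = 7.
Determined: d=7, q=2. The other variables each still have more than one consistent value. That makes 2.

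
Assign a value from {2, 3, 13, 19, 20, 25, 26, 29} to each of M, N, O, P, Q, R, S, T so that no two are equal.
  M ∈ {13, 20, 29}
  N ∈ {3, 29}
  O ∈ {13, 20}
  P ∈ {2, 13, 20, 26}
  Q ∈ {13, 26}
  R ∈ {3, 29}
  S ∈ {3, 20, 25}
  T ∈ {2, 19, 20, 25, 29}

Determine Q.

Among the 8 variables, 19 fits only T (and all 8 values in {2, 3, 13, 19, 20, 25, 26, 29} must be used), so T = 19.
The 7 still-open variables draw from only 7 values {2, 3, 13, 20, 25, 26, 29}, so each is used; only P can be 2, hence P = 2.
Among the 6 still-open variables, 25 fits only S (and all 6 values in {3, 13, 20, 25, 26, 29} must be used), so S = 25.
The 5 still-open variables together cover exactly {3, 13, 20, 26, 29} — 5 values for 5 variables — and 26 appears only in Q's list, so Q = 26.

26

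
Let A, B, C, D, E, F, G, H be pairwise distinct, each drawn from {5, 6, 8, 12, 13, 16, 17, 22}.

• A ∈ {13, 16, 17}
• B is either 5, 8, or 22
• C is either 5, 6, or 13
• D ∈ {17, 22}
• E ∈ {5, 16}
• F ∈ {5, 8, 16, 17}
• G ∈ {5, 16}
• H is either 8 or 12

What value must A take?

13

The 8 variables draw from only 8 values {5, 6, 8, 12, 13, 16, 17, 22}, so each is used; only C can be 6, hence C = 6.
The 7 still-open variables together cover exactly {5, 8, 12, 13, 16, 17, 22} — 7 values for 7 variables — and 12 appears only in H's list, so H = 12.
The 6 still-open variables together cover exactly {5, 8, 13, 16, 17, 22} — 6 values for 6 variables — and 13 appears only in A's list, so A = 13.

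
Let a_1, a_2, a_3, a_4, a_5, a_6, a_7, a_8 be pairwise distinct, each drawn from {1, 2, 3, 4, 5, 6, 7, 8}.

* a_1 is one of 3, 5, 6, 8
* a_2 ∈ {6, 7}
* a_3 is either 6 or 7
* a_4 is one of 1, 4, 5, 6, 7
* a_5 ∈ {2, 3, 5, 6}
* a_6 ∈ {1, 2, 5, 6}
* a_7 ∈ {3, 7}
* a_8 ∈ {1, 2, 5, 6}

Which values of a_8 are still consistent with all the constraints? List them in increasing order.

1, 2, 5

The 8 variables together cover exactly {1, 2, 3, 4, 5, 6, 7, 8} — 8 values for 8 variables — and 4 appears only in a_4's list, so a_4 = 4.
The 7 still-open variables draw from only 7 values {1, 2, 3, 5, 6, 7, 8}, so each is used; only a_1 can be 8, hence a_1 = 8.
a_2 and a_3 between them cover only {6, 7} — a naked pair. Remove those values from a_5, a_6, a_7, a_8.
a_7 must be 3 (only option left). Eliminate 3 elsewhere: a_5.
No further eliminations apply; a_8 can still be any of 1, 2, 5.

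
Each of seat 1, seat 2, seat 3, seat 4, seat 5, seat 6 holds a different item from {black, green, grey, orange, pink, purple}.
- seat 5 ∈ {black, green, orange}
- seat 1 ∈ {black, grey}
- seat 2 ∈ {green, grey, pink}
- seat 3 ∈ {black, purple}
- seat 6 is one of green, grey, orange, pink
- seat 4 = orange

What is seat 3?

seat 4's domain is down to {orange}, so seat 4 = orange. So seat 5, seat 6 can't be orange.
The 5 still-open variables draw from only 5 values {black, green, grey, pink, purple}, so each is used; only seat 3 can be purple, hence seat 3 = purple.

purple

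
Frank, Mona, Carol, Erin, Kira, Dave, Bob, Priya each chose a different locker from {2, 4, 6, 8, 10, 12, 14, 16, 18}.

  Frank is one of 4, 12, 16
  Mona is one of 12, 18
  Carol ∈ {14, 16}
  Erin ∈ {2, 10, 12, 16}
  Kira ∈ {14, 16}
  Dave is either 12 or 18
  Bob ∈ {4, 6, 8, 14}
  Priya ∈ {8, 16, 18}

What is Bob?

Mona and Dave share exactly the 2 values {12, 18}; by pigeonhole those values go to them, so strike 12, 18 from Frank, Erin, Priya.
Carol and Kira share exactly the 2 values {14, 16}; by pigeonhole those values go to them, so strike 14, 16 from Frank, Erin, Bob, Priya.
Frank has just one choice, so Frank = 4. Eliminate 4 elsewhere: Bob.
Priya's domain is down to {8}, so Priya = 8. So Bob can't be 8.
So Bob = 6.

6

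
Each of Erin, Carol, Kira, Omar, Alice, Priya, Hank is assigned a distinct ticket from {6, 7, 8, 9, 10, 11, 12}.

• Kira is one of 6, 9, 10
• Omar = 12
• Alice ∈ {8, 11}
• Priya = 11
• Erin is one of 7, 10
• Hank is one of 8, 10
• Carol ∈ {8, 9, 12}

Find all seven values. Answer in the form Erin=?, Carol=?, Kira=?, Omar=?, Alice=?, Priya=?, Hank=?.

Omar has just one choice, so Omar = 12. Eliminate 12 elsewhere: Carol.
Priya's domain is down to {11}, so Priya = 11. So Alice can't be 11.
Alice has just one choice, so Alice = 8. Remove 8 from Carol, Hank.
Hank's domain is down to {10}, so Hank = 10. Strike 10 from Erin, Kira.
Erin must be 7 (only option left).
Carol has just one choice, so Carol = 9. So Kira can't be 9.
Kira's domain is down to {6}, so Kira = 6.

Erin=7, Carol=9, Kira=6, Omar=12, Alice=8, Priya=11, Hank=10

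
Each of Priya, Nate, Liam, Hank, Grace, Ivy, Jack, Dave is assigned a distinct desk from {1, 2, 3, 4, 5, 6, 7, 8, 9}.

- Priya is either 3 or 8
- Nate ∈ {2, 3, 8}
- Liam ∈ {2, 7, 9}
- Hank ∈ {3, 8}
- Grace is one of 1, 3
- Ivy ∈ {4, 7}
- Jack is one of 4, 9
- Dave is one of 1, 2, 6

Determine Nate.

2

Among the 8 variables, 6 fits only Dave (and all 8 values in {1, 2, 3, 4, 6, 7, 8, 9} must be used), so Dave = 6.
The 7 still-open variables together cover exactly {1, 2, 3, 4, 7, 8, 9} — 7 values for 7 variables — and 1 appears only in Grace's list, so Grace = 1.
The 2 variables Priya and Hank are confined to {3, 8}, which locks those values in; drop them from Nate.
So Nate = 2.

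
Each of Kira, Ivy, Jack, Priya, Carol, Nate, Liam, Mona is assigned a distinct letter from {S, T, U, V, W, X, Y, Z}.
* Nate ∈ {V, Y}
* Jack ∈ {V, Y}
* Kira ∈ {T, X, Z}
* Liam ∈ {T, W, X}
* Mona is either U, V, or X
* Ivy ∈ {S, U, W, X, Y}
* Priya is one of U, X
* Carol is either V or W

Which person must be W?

The 8 variables together cover exactly {S, T, U, V, W, X, Y, Z} — 8 values for 8 variables — and S appears only in Ivy's list, so Ivy = S.
The 7 still-open variables draw from only 7 values {T, U, V, W, X, Y, Z}, so each is used; only Kira can be Z, hence Kira = Z.
The 6 still-open variables together cover exactly {T, U, V, W, X, Y} — 6 values for 6 variables — and T appears only in Liam's list, so Liam = T.
The 5 still-open variables draw from only 5 values {U, V, W, X, Y}, so each is used; only Carol can be W, hence Carol = W.

Carol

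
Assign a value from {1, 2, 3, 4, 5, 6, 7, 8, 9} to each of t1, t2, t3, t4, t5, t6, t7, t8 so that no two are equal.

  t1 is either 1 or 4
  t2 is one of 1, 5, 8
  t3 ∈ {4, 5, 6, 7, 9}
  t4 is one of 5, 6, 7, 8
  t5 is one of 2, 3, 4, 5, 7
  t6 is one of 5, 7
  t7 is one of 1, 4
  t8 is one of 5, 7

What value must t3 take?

9

The 2 variables t1 and t7 are confined to {1, 4}, which locks those values in; drop them from t2, t3, t5.
t6 and t8 share exactly the 2 values {5, 7}; by pigeonhole those values go to them, so strike 5, 7 from t2, t3, t4, t5.
t2's domain is down to {8}, so t2 = 8. Remove 8 from t4.
t4's domain is down to {6}, so t4 = 6. Remove 6 from t3.
So t3 = 9.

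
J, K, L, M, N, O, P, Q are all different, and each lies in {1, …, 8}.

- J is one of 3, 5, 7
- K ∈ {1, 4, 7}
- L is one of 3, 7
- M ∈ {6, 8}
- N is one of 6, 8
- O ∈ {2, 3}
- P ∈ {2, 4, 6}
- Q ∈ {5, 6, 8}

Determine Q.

The 8 variables draw from only 8 values {1, 2, 3, 4, 5, 6, 7, 8}, so each is used; only K can be 1, hence K = 1.
Among the 7 still-open variables, 4 fits only P (and all 7 values in {2, 3, 4, 5, 6, 7, 8} must be used), so P = 4.
The 6 still-open variables draw from only 6 values {2, 3, 5, 6, 7, 8}, so each is used; only O can be 2, hence O = 2.
The 2 variables M and N are confined to {6, 8}, which locks those values in; drop them from Q.
So Q = 5.

5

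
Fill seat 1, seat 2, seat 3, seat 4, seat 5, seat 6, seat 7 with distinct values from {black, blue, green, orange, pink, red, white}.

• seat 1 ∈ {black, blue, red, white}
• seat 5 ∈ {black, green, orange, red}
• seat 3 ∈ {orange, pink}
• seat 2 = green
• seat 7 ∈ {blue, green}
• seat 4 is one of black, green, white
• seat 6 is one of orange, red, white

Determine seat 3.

pink

seat 2 has just one choice, so seat 2 = green. Remove green from seat 4, seat 5, seat 7.
seat 7 has just one choice, so seat 7 = blue. Strike blue from seat 1.
The 5 still-open variables draw from only 5 values {black, orange, pink, red, white}, so each is used; only seat 3 can be pink, hence seat 3 = pink.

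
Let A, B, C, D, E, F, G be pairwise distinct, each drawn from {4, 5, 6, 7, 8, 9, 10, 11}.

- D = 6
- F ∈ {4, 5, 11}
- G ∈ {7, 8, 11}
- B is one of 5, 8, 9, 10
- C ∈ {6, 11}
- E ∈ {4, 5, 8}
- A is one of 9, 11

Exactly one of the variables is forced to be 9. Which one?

A

D has just one choice, so D = 6. Remove 6 from C.
C has just one choice, so C = 11. Eliminate 11 elsewhere: A, F, G.
So 9 goes to A.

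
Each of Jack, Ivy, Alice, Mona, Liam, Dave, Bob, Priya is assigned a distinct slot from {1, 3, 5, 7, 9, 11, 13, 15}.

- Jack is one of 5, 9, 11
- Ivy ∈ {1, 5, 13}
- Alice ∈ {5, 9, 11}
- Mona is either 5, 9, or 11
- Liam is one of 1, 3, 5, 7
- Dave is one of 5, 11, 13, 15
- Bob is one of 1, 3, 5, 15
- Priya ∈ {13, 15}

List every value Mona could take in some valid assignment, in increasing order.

5, 9, 11

Among the 8 variables, 7 fits only Liam (and all 8 values in {1, 3, 5, 7, 9, 11, 13, 15} must be used), so Liam = 7.
The 7 still-open variables draw from only 7 values {1, 3, 5, 9, 11, 13, 15}, so each is used; only Bob can be 3, hence Bob = 3.
The 6 still-open variables draw from only 6 values {1, 5, 9, 11, 13, 15}, so each is used; only Ivy can be 1, hence Ivy = 1.
Jack, Alice, Mona between them cover only {5, 9, 11} — a naked triple. Remove those values from Dave.
No further eliminations apply; Mona can still be any of 5, 9, 11.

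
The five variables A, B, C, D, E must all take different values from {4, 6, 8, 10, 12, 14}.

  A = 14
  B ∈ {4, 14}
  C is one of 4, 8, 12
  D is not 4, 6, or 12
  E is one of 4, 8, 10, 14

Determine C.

12

A's domain is down to {14}, so A = 14. So B, D, E can't be 14.
B has just one choice, so B = 4. Eliminate 4 elsewhere: C, E.
The 3 still-open variables draw from only 3 values {8, 10, 12}, so each is used; only C can be 12, hence C = 12.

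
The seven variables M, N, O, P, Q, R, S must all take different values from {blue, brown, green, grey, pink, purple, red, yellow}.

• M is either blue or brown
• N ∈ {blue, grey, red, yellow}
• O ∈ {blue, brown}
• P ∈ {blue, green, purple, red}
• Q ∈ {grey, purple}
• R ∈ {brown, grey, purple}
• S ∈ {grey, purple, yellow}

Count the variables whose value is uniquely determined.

The 7 variables together cover exactly {blue, brown, green, grey, purple, red, yellow} — 7 values for 7 variables — and green appears only in P's list, so P = green.
The 6 still-open variables together cover exactly {blue, brown, grey, purple, red, yellow} — 6 values for 6 variables — and red appears only in N's list, so N = red.
Among the 5 still-open variables, yellow fits only S (and all 5 values in {blue, brown, grey, purple, yellow} must be used), so S = yellow.
M and O share exactly the 2 values {blue, brown}; by pigeonhole those values go to them, so strike blue, brown from R.
Determined: N=red, P=green, S=yellow. The other variables each still have more than one consistent value. That makes 3.

3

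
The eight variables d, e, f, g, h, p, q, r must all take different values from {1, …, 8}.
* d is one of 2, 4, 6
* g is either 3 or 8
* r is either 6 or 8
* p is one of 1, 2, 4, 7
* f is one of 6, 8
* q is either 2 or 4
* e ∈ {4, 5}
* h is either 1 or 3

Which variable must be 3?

g

The 8 variables together cover exactly {1, 2, 3, 4, 5, 6, 7, 8} — 8 values for 8 variables — and 5 appears only in e's list, so e = 5.
The 7 still-open variables draw from only 7 values {1, 2, 3, 4, 6, 7, 8}, so each is used; only p can be 7, hence p = 7.
Among the 6 still-open variables, 1 fits only h (and all 6 values in {1, 2, 3, 4, 6, 8} must be used), so h = 1.
The 5 still-open variables together cover exactly {2, 3, 4, 6, 8} — 5 values for 5 variables — and 3 appears only in g's list, so g = 3.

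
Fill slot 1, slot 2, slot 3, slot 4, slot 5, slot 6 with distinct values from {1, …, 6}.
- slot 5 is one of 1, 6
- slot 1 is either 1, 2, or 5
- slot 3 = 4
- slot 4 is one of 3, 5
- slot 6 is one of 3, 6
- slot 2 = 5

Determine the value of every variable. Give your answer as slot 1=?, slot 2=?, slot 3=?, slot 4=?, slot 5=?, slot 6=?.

slot 1=2, slot 2=5, slot 3=4, slot 4=3, slot 5=1, slot 6=6

slot 2 must be 5 (only option left). Remove 5 from slot 1, slot 4.
slot 3 must be 4 (only option left).
slot 4 has just one choice, so slot 4 = 3. Remove 3 from slot 6.
That leaves slot 6 = 6. Eliminate 6 elsewhere: slot 5.
slot 5 has just one choice, so slot 5 = 1. Strike 1 from slot 1.
slot 1 must be 2 (only option left).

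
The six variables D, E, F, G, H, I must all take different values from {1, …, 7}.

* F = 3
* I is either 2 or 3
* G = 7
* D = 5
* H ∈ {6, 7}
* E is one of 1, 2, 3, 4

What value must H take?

6

D must be 5 (only option left).
F has just one choice, so F = 3. Strike 3 from E, I.
That leaves G = 7. So H can't be 7.
So H = 6.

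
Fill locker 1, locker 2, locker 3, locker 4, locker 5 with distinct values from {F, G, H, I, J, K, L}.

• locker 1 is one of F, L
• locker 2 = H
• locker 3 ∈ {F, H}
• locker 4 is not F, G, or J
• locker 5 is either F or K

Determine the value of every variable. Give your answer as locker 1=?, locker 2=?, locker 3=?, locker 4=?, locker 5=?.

locker 1=L, locker 2=H, locker 3=F, locker 4=I, locker 5=K

locker 2 must be H (only option left). Eliminate H elsewhere: locker 3, locker 4.
locker 3 must be F (only option left). Eliminate F elsewhere: locker 1, locker 5.
locker 5's domain is down to {K}, so locker 5 = K. Remove K from locker 4.
locker 1 has just one choice, so locker 1 = L. Remove L from locker 4.
locker 4 must be I (only option left).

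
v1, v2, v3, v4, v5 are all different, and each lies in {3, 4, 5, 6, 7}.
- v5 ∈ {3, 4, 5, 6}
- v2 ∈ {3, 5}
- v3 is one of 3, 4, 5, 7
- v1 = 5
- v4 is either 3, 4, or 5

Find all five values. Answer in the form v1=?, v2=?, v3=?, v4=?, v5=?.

v1=5, v2=3, v3=7, v4=4, v5=6

v1's domain is down to {5}, so v1 = 5. Eliminate 5 elsewhere: v2, v3, v4, v5.
v2's domain is down to {3}, so v2 = 3. Strike 3 from v3, v4, v5.
v4 has just one choice, so v4 = 4. So v3, v5 can't be 4.
v5's domain is down to {6}, so v5 = 6.
v3 must be 7 (only option left).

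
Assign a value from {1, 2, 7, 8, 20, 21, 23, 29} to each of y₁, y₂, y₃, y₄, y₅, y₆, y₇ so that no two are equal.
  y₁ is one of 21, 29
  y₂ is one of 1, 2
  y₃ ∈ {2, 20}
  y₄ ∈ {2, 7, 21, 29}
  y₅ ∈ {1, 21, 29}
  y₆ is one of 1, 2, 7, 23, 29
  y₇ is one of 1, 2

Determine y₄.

7

The 7 variables draw from only 7 values {1, 2, 7, 20, 21, 23, 29}, so each is used; only y₃ can be 20, hence y₃ = 20.
The 6 still-open variables draw from only 6 values {1, 2, 7, 21, 23, 29}, so each is used; only y₆ can be 23, hence y₆ = 23.
The 5 still-open variables together cover exactly {1, 2, 7, 21, 29} — 5 values for 5 variables — and 7 appears only in y₄'s list, so y₄ = 7.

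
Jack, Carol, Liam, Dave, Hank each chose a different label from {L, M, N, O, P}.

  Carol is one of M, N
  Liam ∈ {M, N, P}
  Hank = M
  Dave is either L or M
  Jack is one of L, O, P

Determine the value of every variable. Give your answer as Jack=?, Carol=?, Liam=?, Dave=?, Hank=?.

Hank's domain is down to {M}, so Hank = M. Eliminate M elsewhere: Carol, Liam, Dave.
Carol must be N (only option left). Strike N from Liam.
Liam must be P (only option left). Strike P from Jack.
That leaves Dave = L. Remove L from Jack.
Jack's domain is down to {O}, so Jack = O.

Jack=O, Carol=N, Liam=P, Dave=L, Hank=M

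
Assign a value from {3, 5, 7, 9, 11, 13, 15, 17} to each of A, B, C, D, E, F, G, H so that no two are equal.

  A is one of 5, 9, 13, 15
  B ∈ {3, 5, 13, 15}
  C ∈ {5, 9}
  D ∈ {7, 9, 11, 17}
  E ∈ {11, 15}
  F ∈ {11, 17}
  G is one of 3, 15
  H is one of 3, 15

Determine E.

The 8 variables draw from only 8 values {3, 5, 7, 9, 11, 13, 15, 17}, so each is used; only D can be 7, hence D = 7.
Among the 7 still-open variables, 17 fits only F (and all 7 values in {3, 5, 9, 11, 13, 15, 17} must be used), so F = 17.
Among the 6 still-open variables, 11 fits only E (and all 6 values in {3, 5, 9, 11, 13, 15} must be used), so E = 11.

11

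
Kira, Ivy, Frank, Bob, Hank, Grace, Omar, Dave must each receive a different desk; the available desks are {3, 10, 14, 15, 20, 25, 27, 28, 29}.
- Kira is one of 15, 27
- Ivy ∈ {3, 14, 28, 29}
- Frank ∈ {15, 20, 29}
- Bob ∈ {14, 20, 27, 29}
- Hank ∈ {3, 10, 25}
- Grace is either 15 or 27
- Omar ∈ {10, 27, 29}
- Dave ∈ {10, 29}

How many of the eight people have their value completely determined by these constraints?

2

Kira and Grace between them cover only {15, 27} — a naked pair. Remove those values from Frank, Bob, Omar.
Omar and Dave share exactly the 2 values {10, 29}; by pigeonhole those values go to them, so strike 10, 29 from Ivy, Frank, Bob, Hank.
That leaves Frank = 20. Strike 20 from Bob.
That leaves Bob = 14. So Ivy can't be 14.
Determined: Frank=20, Bob=14. The other people each still have more than one consistent value. That makes 2.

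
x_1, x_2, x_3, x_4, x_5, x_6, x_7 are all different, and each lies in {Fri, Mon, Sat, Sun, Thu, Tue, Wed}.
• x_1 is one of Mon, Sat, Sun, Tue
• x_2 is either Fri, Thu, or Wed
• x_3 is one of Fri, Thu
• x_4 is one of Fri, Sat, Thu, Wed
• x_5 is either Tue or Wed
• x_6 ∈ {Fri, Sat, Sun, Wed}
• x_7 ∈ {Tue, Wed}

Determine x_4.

Sat

The 7 variables draw from only 7 values {Fri, Mon, Sat, Sun, Thu, Tue, Wed}, so each is used; only x_1 can be Mon, hence x_1 = Mon.
The 6 still-open variables together cover exactly {Fri, Sat, Sun, Thu, Tue, Wed} — 6 values for 6 variables — and Sun appears only in x_6's list, so x_6 = Sun.
The 5 still-open variables together cover exactly {Fri, Sat, Thu, Tue, Wed} — 5 values for 5 variables — and Sat appears only in x_4's list, so x_4 = Sat.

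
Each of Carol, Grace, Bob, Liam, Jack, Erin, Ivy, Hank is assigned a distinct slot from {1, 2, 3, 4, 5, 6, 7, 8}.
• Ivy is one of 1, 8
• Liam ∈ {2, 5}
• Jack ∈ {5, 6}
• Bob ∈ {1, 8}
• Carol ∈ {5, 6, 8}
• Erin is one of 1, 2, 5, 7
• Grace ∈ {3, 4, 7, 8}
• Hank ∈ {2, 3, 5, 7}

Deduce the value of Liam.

2

Among the 8 variables, 4 fits only Grace (and all 8 values in {1, 2, 3, 4, 5, 6, 7, 8} must be used), so Grace = 4.
The 7 still-open variables draw from only 7 values {1, 2, 3, 5, 6, 7, 8}, so each is used; only Hank can be 3, hence Hank = 3.
The 6 still-open variables together cover exactly {1, 2, 5, 6, 7, 8} — 6 values for 6 variables — and 7 appears only in Erin's list, so Erin = 7.
Among the 5 still-open variables, 2 fits only Liam (and all 5 values in {1, 2, 5, 6, 8} must be used), so Liam = 2.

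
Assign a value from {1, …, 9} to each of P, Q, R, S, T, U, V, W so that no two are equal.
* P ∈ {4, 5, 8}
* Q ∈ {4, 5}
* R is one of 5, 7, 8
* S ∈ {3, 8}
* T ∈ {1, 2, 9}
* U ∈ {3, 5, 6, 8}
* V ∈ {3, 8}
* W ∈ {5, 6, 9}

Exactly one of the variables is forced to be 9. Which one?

W

The 2 variables S and V are confined to {3, 8}, which locks those values in; drop them from P, R, U.
P and Q between them cover only {4, 5} — a naked pair. Remove those values from R, U, W.
R must be 7 (only option left).
U's domain is down to {6}, so U = 6. Strike 6 from W.
So 9 goes to W.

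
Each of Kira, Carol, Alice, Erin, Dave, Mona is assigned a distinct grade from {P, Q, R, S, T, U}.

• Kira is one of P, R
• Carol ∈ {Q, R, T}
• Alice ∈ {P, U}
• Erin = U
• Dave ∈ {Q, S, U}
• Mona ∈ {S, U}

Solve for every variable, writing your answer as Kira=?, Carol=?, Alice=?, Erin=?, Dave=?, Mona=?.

Kira=R, Carol=T, Alice=P, Erin=U, Dave=Q, Mona=S

Erin must be U (only option left). Strike U from Alice, Dave, Mona.
Mona must be S (only option left). Remove S from Dave.
That leaves Alice = P. Remove P from Kira.
Dave has just one choice, so Dave = Q. Strike Q from Carol.
Kira has just one choice, so Kira = R. So Carol can't be R.
Carol has just one choice, so Carol = T.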